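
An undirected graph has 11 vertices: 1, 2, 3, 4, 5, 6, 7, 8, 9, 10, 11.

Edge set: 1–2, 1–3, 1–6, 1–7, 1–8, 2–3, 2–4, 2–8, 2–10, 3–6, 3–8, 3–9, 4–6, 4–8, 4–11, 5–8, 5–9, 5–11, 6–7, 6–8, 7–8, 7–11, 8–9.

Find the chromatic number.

4

1, 6, 7, 8 are pairwise adjacent (a clique of size 4), so at least 4 colors are needed.
4 colors suffice: color a → {8, 10, 11}; color b → {3, 4, 5, 7}; color c → {2, 6, 9}; color d → {1}. Every edge joins two different colors.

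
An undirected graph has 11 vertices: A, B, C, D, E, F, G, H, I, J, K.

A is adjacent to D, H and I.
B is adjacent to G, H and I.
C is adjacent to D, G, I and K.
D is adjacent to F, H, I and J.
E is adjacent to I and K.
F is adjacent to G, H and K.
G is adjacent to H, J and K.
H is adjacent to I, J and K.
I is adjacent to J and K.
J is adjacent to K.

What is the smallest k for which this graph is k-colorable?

4

F, G, H, K are pairwise adjacent (a clique of size 4), so at least 4 colors are needed.
4 colors suffice: A=4, B=3, C=2, D=3, E=2, F=4, G=1, H=2, I=1, J=4, K=3. Every edge joins two different colors.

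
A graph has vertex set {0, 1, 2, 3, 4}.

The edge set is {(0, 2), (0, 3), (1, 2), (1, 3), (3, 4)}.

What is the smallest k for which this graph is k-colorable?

1 and 2 are adjacent, so at least 2 colors are needed.
One proper 2-coloring: 0=blue, 1=blue, 2=red, 3=red, 4=blue. Each edge has distinct colors on its endpoints.

2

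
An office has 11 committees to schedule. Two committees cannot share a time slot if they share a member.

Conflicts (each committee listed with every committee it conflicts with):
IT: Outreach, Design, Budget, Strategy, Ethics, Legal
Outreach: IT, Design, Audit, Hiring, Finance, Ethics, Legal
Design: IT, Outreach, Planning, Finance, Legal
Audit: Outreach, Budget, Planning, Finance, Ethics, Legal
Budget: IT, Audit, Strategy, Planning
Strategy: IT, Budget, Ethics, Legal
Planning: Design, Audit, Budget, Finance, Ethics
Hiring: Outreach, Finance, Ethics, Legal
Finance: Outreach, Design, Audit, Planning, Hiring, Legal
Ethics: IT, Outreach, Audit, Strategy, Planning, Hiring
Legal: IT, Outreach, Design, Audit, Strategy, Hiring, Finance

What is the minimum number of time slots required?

IT, Outreach, Design, Legal are mutually in conflict, so at least 4 time slots are needed.
4 time slots suffice: time slot 1 → {Outreach, Strategy, Planning}; time slot 2 → {Budget, Ethics, Legal}; time slot 3 → {IT, Finance}; time slot 4 → {Design, Audit, Hiring}. No two conflicting committees share a time slot.

4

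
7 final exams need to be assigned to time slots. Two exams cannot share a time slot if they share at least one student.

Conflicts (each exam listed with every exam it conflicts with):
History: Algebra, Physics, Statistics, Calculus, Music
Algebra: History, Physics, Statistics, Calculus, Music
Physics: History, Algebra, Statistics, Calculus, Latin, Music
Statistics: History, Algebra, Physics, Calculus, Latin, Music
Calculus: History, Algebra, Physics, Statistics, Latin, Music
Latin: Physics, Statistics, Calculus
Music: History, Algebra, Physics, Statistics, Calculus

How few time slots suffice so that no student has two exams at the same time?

6

History, Algebra, Physics, Statistics, Calculus, Music pairwise conflict, so at least 6 time slots are needed.
A valid assignment using 6 time slots: History=4, Algebra=5, Physics=3, Statistics=2, Calculus=1, Latin=4, Music=6. Each listed conflict is separated.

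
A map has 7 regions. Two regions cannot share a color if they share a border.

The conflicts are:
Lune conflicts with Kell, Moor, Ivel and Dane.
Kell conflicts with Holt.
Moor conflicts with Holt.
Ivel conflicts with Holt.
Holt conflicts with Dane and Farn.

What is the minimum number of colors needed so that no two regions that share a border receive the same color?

2

Holt and Farn conflict, so at least 2 colors are needed.
One proper 2-coloring: Lune=1, Kell=2, Moor=2, Ivel=2, Holt=1, Dane=2, Farn=2. No two conflicting regions share a color.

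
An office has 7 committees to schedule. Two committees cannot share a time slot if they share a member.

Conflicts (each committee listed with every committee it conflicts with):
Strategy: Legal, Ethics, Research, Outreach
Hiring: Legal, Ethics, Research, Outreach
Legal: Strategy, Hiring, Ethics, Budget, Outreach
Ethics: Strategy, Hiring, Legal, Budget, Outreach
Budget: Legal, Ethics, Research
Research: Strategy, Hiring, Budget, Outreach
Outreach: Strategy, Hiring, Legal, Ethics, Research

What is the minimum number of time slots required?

4

Strategy, Legal, Ethics, Outreach pairwise conflict, so at least 4 time slots are needed.
4 time slots suffice: time slot 1 → {Budget, Outreach}; time slot 2 → {Ethics, Research}; time slot 3 → {Legal}; time slot 4 → {Strategy, Hiring}. Every pair that conflicts lands in different time slots.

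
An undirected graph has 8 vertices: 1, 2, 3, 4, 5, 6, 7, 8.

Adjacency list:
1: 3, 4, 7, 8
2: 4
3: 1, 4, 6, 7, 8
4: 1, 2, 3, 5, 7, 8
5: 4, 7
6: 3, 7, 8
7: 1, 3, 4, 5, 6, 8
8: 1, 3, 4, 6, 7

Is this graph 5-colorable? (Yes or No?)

Yes

The chromatic number is 5. 1, 3, 4, 7, 8 form a clique, so at least 5 colors are needed.
5 colors suffice: color red → {2, 7}; color blue → {4, 6}; color green → {3, 5}; color yellow → {8}; color purple → {1}.
That is already a proper 5-coloring.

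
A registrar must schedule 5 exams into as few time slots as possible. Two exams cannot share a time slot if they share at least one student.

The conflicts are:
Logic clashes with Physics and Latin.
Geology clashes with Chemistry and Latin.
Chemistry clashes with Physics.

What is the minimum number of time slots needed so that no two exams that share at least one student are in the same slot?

3

The cycle Logic-Latin-Geology-Chemistry-Physics-Logic has odd length 5, so it cannot be 2-colored; at least 3 time slots are needed.
3 time slots suffice: time slot 1 → {Geology, Physics}; time slot 2 → {Chemistry, Latin}; time slot 3 → {Logic}. Each listed conflict is separated.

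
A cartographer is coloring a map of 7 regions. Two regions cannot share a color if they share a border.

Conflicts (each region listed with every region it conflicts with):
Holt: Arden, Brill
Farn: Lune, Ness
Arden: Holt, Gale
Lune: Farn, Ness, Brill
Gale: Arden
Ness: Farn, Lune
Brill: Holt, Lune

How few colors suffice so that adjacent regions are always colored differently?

3

Farn, Lune, Ness are mutually in conflict, so at least 3 colors are needed.
3 colors suffice: Holt=1, Farn=3, Arden=2, Lune=1, Gale=1, Ness=2, Brill=2. Every pair that conflicts lands in different colors.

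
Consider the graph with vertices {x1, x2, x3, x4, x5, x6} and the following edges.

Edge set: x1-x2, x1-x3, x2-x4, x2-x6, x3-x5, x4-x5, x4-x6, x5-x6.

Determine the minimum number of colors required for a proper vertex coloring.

3

x2, x4, x6 are pairwise adjacent, so at least 3 colors are needed.
A valid assignment using 3 colors: x1=2, x2=1, x3=3, x4=2, x5=1, x6=3. No two adjacent vertices share a color.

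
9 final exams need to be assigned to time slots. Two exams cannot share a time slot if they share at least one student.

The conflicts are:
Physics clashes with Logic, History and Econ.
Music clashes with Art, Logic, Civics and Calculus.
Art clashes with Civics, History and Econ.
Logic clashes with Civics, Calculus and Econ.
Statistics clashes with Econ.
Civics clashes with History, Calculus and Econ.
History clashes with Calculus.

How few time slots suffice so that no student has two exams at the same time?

4

Music, Logic, Civics, Calculus are mutually in conflict, so at least 4 time slots are needed.
Using 4 time slots: Physics=1, Music=3, Art=4, Logic=2, Statistics=1, Civics=1, History=2, Calculus=4, Econ=3. Every pair that conflicts lands in different time slots.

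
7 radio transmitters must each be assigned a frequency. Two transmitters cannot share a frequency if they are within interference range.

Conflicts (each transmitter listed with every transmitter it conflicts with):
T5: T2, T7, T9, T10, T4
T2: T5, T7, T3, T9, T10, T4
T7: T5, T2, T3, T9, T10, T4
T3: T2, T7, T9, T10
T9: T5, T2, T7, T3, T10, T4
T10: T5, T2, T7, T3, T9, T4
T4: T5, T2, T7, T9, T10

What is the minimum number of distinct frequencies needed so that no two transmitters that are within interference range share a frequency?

T5, T2, T7, T9, T10, T4 all conflict with each other, so at least 6 frequencies are needed.
A valid assignment using 6 frequencies: T5=5, T2=4, T7=3, T3=5, T9=1, T10=2, T4=6. No two conflicting transmitters share a frequency.

6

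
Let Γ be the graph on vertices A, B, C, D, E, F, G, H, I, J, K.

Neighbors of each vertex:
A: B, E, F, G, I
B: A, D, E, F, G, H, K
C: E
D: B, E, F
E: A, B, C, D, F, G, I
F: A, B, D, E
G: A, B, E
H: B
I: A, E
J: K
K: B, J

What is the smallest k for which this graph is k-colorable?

B, D, E, F are mutually adjacent (a clique of size 4), so at least 4 colors are needed.
4 colors suffice: color red → {B, C, I, J}; color blue → {E, H, K}; color green → {A, D}; color yellow → {F, G}. No two adjacent vertices share a color.

4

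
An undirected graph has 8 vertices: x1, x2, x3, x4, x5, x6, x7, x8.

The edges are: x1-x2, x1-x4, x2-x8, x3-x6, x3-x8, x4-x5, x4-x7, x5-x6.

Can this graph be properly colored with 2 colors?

The cycle x8-x3-x6-x5-x4-x1-x2-x8 has odd length 7, so it cannot be 2-colored; at least 3 colors are needed.
So 2 colors are not enough.

No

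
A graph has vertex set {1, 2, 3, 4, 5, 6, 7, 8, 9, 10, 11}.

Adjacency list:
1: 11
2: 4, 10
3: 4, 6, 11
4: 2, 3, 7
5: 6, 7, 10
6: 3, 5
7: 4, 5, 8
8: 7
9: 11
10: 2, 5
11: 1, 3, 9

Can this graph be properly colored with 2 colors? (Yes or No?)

The cycle 10-5-7-4-2-10 has odd length 5, so it cannot be 2-colored; at least 3 colors are needed.
So 2 colors are not enough.

No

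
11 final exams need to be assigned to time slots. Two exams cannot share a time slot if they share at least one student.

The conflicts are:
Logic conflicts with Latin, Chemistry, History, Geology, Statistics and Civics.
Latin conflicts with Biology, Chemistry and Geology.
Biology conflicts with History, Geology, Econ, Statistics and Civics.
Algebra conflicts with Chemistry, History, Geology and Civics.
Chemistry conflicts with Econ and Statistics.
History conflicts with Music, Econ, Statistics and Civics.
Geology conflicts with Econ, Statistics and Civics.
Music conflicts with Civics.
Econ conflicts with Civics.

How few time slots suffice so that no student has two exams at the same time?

Biology, Geology, Econ, Civics pairwise conflict, so at least 4 time slots are needed.
4 time slots suffice: Logic=3, Latin=2, Biology=3, Algebra=3, Chemistry=1, History=1, Geology=1, Music=3, Econ=4, Statistics=2, Civics=2. No two conflicting exams share a time slot.

4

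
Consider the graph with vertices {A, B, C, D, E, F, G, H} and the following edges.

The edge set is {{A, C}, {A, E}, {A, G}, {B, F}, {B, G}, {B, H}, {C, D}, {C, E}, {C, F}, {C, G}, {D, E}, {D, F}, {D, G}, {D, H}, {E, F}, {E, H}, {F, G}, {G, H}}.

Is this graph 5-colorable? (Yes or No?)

The chromatic number is 4. C, D, F, G are pairwise adjacent (a clique of size 4), so at least 4 colors are needed.
4 colors suffice: color 1 → {E, G}; color 2 → {C, H}; color 3 → {A, F}; color 4 → {B, D}.
Since 5 ≥ 4, a proper 5-coloring certainly exists.

Yes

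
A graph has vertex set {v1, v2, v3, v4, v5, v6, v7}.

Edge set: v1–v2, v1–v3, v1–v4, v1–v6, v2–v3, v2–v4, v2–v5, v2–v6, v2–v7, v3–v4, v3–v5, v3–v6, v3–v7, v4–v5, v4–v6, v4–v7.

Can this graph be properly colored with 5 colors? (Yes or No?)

Yes

The chromatic number is 5. v1, v2, v3, v4, v6 are pairwise adjacent (a clique of size 5), so at least 5 colors are needed.
One proper 5-coloring: v1=purple, v2=red, v3=green, v4=blue, v5=yellow, v6=yellow, v7=yellow.
That is already a proper 5-coloring.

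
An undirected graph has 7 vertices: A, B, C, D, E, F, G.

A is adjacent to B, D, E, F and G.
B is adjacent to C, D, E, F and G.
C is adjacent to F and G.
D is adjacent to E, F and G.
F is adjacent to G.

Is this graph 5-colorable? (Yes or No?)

The chromatic number is 5. A, B, D, F, G are pairwise adjacent (a clique of size 5), so at least 5 colors are needed.
5 colors suffice: color 1 → {B}; color 2 → {E, F}; color 3 → {G}; color 4 → {C, D}; color 5 → {A}.
That is already a proper 5-coloring.

Yes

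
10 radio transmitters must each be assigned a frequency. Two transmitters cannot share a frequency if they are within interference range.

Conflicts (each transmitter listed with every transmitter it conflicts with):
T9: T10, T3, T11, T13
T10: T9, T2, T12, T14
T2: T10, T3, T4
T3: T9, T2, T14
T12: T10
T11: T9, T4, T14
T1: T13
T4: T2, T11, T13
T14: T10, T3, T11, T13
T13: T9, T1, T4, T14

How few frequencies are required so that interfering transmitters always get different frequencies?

3

The cycle T10-T9-T11-T4-T2-T10 has odd length 5, so it cannot be 2-colored; at least 3 frequencies are needed.
A valid assignment using 3 frequencies: T9=2, T10=1, T2=2, T3=1, T12=2, T11=1, T1=2, T4=3, T14=2, T13=1. Each listed conflict is separated.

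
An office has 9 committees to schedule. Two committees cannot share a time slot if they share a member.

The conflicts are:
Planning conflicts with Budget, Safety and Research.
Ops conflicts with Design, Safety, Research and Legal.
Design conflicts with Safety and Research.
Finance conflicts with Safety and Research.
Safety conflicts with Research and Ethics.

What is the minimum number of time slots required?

Ops, Design, Safety, Research are mutually in conflict, so at least 4 time slots are needed.
4 time slots suffice: time slot 1 → {Budget, Safety, Legal}; time slot 2 → {Research, Ethics}; time slot 3 → {Planning, Ops, Finance}; time slot 4 → {Design}. Every pair that conflicts lands in different time slots.

4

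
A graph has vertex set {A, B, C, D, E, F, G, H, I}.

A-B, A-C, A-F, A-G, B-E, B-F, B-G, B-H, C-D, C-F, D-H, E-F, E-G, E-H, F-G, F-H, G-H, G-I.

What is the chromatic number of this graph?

5

B, E, F, G, H are mutually adjacent (a clique of size 5), so at least 5 colors are needed.
A valid assignment using 5 colors: A=green, B=yellow, C=red, D=blue, E=purple, F=blue, G=red, H=green, I=blue. Each edge has distinct colors on its endpoints.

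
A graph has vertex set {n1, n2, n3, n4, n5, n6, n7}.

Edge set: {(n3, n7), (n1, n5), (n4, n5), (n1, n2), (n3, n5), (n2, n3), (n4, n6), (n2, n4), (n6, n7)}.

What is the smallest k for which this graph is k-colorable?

The cycle n7-n3-n2-n4-n6-n7 has odd length 5, so it cannot be 2-colored; at least 3 colors are needed.
A valid assignment using 3 colors: n1=blue, n2=red, n3=blue, n4=blue, n5=red, n6=green, n7=red. Every edge joins two different colors.

3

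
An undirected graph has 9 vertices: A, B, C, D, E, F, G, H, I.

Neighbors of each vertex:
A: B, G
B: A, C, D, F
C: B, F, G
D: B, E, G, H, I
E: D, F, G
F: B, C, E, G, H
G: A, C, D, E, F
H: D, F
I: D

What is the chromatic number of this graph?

C, F, G are mutually adjacent, so at least 3 colors are needed.
A valid assignment using 3 colors: A=1, B=2, C=3, D=1, E=3, F=1, G=2, H=2, I=2. Every edge joins two different colors.

3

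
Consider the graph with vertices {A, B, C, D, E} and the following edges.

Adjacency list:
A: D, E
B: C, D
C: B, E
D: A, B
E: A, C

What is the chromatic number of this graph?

3

The cycle D-B-C-E-A-D has odd length 5, so it cannot be 2-colored; at least 3 colors are needed.
A valid assignment using 3 colors: A=red, B=blue, C=red, D=green, E=blue. Each edge has distinct colors on its endpoints.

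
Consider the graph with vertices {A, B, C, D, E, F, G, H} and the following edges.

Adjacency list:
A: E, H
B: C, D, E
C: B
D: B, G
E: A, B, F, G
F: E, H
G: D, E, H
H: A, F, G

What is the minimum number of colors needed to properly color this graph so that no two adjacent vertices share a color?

2

B and C are adjacent, so at least 2 colors are needed.
2 colors suffice: color 1 → {C, D, E, H}; color 2 → {A, B, F, G}. No two adjacent vertices share a color.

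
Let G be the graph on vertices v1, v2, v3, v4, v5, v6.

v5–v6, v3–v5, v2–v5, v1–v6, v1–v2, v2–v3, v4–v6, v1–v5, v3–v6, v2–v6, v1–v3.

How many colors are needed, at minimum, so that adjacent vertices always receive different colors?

v1, v2, v3, v5, v6 are pairwise adjacent (a clique of size 5), so at least 5 colors are needed.
5 colors suffice: color red → {v6}; color blue → {v3, v4}; color green → {v5}; color yellow → {v2}; color purple → {v1}. No two adjacent vertices share a color.

5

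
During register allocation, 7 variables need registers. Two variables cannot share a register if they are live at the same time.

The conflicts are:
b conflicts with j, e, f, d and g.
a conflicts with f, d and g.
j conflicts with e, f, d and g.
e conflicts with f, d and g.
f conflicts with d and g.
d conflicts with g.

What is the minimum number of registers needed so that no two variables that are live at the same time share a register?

b, j, e, f, d, g all conflict with each other, so at least 6 registers are needed.
6 registers suffice: register 1 → {g}; register 2 → {d}; register 3 → {f}; register 4 → {a, e}; register 5 → {j}; register 6 → {b}. No two conflicting variables share a register.

6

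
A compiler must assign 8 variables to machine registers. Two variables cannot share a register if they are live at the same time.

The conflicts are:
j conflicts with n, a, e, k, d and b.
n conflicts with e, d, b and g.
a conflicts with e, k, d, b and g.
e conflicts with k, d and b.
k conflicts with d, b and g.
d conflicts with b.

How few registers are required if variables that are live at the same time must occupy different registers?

j, a, e, k, d, b pairwise conflict, so at least 6 registers are needed.
6 registers suffice: register 1 → {n, a}; register 2 → {d, g}; register 3 → {b}; register 4 → {e}; register 5 → {k}; register 6 → {j}. Each listed conflict is separated.

6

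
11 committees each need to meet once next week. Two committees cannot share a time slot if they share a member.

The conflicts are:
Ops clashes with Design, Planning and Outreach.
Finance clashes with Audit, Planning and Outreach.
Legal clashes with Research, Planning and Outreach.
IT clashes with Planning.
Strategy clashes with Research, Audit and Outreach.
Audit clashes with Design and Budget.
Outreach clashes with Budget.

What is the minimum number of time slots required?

The cycle Audit-Finance-Outreach-Ops-Design-Audit has odd length 5, so it cannot be 2-colored; at least 3 time slots are needed.
A valid assignment using 3 time slots: Ops=2, Finance=2, Legal=2, IT=2, Strategy=2, Research=1, Audit=1, Design=3, Planning=1, Outreach=1, Budget=2. Every pair that conflicts lands in different time slots.

3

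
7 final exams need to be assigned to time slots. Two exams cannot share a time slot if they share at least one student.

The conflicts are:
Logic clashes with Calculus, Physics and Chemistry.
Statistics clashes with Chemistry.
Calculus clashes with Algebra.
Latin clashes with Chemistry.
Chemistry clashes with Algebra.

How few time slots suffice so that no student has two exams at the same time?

2

Logic and Physics conflict, so at least 2 time slots are needed.
2 time slots suffice: time slot 1 → {Calculus, Physics, Chemistry}; time slot 2 → {Logic, Statistics, Latin, Algebra}. Each listed conflict is separated.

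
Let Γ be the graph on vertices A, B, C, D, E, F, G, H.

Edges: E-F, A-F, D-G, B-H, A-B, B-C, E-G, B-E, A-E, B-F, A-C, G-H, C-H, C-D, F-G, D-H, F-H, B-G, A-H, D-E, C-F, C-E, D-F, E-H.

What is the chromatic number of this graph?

6

A, B, C, E, F, H form a clique, so at least 6 colors are needed.
A valid assignment using 6 colors: A=6, B=4, C=5, D=4, E=1, F=2, G=5, H=3. Every edge joins two different colors.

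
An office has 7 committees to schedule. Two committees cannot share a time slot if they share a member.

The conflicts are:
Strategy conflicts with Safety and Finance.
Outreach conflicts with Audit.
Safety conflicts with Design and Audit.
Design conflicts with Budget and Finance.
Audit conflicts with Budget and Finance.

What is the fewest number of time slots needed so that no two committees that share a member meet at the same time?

2

Strategy and Safety conflict, so at least 2 time slots are needed.
Using 2 time slots: Strategy=1, Outreach=2, Safety=2, Design=1, Audit=1, Budget=2, Finance=2. No two conflicting committees share a time slot.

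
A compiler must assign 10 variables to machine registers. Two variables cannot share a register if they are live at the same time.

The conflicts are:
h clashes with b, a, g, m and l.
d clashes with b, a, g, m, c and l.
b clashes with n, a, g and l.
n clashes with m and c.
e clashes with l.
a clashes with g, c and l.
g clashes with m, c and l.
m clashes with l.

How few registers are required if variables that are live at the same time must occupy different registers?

d, b, a, g, l all conflict with each other, so at least 5 registers are needed.
5 registers suffice: register 1 → {n, e, g}; register 2 → {c, l}; register 3 → {h, d}; register 4 → {a, m}; register 5 → {b}. Each listed conflict is separated.

5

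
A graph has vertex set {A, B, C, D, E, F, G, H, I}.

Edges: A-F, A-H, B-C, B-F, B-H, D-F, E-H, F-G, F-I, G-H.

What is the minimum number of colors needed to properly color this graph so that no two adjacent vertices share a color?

2

B and H are adjacent, so at least 2 colors are needed.
2 colors suffice: A=2, B=2, C=1, D=2, E=2, F=1, G=2, H=1, I=2. No two adjacent vertices share a color.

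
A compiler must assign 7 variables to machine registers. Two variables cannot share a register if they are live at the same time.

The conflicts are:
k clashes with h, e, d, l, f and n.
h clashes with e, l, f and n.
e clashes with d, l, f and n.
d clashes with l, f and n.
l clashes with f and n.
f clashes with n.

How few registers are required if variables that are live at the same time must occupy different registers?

k, e, d, l, f, n pairwise conflict, so at least 6 registers are needed.
6 registers suffice: k=5, h=6, e=4, d=6, l=3, f=2, n=1. No two conflicting variables share a register.

6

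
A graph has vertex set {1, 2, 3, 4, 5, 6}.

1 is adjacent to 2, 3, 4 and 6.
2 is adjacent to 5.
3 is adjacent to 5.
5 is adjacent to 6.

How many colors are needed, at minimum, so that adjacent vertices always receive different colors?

1 and 6 are adjacent, so at least 2 colors are needed.
2 colors suffice: 1=red, 2=blue, 3=blue, 4=blue, 5=red, 6=blue. Every edge joins two different colors.

2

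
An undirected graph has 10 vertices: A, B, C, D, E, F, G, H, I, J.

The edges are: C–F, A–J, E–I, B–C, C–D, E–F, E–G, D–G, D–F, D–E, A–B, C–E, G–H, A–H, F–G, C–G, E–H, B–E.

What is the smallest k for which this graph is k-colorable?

C, D, E, F, G are pairwise adjacent (a clique of size 5), so at least 5 colors are needed.
One proper 5-coloring: A=1, B=2, C=3, D=5, E=1, F=4, G=2, H=3, I=2, J=2. No two adjacent vertices share a color.

5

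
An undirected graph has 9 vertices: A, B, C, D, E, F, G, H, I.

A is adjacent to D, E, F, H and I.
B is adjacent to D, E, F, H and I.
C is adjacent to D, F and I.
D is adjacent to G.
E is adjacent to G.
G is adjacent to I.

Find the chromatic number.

2

B and E are adjacent, so at least 2 colors are needed.
One proper 2-coloring: A=1, B=1, C=1, D=2, E=2, F=2, G=1, H=2, I=2. Each edge has distinct colors on its endpoints.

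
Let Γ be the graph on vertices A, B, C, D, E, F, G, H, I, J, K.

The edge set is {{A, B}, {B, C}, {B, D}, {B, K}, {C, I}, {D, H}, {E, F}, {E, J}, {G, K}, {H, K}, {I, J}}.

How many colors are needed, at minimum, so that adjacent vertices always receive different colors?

2

D and H are adjacent, so at least 2 colors are needed.
2 colors suffice: A=2, B=1, C=2, D=2, E=1, F=2, G=1, H=1, I=1, J=2, K=2. No two adjacent vertices share a color.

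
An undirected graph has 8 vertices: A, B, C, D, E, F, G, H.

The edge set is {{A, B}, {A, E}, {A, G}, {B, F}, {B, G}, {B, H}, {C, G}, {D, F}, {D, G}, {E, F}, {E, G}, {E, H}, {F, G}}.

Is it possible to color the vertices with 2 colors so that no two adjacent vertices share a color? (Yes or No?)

D, F, G are pairwise adjacent, so at least 3 colors are needed.
So 2 colors are not enough.

No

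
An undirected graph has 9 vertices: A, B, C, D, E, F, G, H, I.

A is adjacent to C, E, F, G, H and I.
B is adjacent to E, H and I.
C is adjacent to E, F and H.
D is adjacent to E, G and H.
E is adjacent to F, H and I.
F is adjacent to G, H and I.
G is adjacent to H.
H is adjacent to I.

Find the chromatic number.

5

A, E, F, H, I form a clique, so at least 5 colors are needed.
One proper 5-coloring: A=yellow, B=green, C=purple, D=green, E=blue, F=green, G=blue, H=red, I=purple. Every edge joins two different colors.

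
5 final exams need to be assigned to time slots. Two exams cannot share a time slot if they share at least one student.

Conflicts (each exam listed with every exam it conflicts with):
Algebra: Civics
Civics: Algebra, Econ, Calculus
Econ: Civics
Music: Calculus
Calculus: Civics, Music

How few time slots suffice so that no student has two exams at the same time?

Music and Calculus conflict, so at least 2 time slots are needed.
2 time slots suffice: time slot 1 → {Civics, Music}; time slot 2 → {Algebra, Econ, Calculus}. Each listed conflict is separated.

2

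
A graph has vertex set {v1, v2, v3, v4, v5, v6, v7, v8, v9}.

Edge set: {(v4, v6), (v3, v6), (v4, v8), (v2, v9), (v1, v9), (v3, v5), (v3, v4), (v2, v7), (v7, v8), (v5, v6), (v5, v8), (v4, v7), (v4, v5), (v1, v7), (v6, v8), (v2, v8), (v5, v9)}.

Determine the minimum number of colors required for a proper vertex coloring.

4

v4, v5, v6, v8 are pairwise adjacent (a clique of size 4), so at least 4 colors are needed.
4 colors suffice: color 1 → {v5, v7}; color 2 → {v3, v8, v9}; color 3 → {v1, v2, v4}; color 4 → {v6}. Each edge has distinct colors on its endpoints.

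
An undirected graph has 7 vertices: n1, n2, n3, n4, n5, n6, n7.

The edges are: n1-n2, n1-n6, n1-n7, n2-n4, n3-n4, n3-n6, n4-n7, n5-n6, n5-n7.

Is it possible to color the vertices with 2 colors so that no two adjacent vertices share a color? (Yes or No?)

No

The cycle n1-n6-n3-n4-n7-n1 has odd length 5, so it cannot be 2-colored; at least 3 colors are needed.
So 2 colors are not enough.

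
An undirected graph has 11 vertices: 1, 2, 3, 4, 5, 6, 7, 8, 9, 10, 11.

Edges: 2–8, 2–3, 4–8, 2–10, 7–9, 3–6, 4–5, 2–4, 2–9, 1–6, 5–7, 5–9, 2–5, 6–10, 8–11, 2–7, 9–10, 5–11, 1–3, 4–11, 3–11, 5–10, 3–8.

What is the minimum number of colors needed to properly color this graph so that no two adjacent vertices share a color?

2, 5, 9, 10 are mutually adjacent (a clique of size 4), so at least 4 colors are needed.
4 colors suffice: color red → {2, 6, 11}; color blue → {3, 5}; color green → {1, 4, 9}; color yellow → {7, 8, 10}. No two adjacent vertices share a color.

4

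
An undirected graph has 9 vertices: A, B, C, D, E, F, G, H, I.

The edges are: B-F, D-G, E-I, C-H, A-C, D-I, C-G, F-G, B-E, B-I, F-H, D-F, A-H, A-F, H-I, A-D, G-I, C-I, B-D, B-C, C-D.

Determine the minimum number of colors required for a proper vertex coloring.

4

B, C, D, I are pairwise adjacent (a clique of size 4), so at least 4 colors are needed.
4 colors suffice: A=2, B=4, C=1, D=3, E=1, F=1, G=4, H=3, I=2. Each edge has distinct colors on its endpoints.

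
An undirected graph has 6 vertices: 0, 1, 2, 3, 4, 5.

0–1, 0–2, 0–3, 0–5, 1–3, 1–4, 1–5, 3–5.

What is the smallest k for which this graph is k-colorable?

0, 1, 3, 5 form a clique, so at least 4 colors are needed.
One proper 4-coloring: 0=red, 1=blue, 2=blue, 3=yellow, 4=red, 5=green. Each edge has distinct colors on its endpoints.

4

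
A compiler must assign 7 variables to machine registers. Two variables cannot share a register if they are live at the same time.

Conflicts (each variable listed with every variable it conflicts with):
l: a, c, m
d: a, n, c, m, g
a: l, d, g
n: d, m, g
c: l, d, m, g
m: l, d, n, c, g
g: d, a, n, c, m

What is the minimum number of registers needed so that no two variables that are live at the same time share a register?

d, n, m, g are mutually in conflict, so at least 4 registers are needed.
4 registers suffice: register 1 → {l, g}; register 2 → {a, m}; register 3 → {d}; register 4 → {n, c}. Every pair that conflicts lands in different registers.

4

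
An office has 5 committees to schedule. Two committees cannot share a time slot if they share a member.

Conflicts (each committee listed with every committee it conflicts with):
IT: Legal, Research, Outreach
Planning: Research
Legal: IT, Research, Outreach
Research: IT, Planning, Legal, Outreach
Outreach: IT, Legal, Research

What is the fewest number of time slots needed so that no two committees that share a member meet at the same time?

4

IT, Legal, Research, Outreach pairwise conflict, so at least 4 time slots are needed.
4 time slots suffice: time slot 1 → {Research}; time slot 2 → {IT, Planning}; time slot 3 → {Outreach}; time slot 4 → {Legal}. Each listed conflict is separated.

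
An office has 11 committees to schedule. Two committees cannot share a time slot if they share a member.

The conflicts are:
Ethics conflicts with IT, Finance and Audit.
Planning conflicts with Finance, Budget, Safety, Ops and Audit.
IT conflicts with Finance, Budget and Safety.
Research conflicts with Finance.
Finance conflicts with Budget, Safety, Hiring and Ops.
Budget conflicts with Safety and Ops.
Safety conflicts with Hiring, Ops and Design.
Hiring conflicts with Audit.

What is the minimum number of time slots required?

5

Planning, Finance, Budget, Safety, Ops pairwise conflict, so at least 5 time slots are needed.
Using 5 time slots: Ethics=2, Planning=4, IT=4, Research=2, Finance=1, Budget=3, Safety=2, Hiring=3, Ops=5, Design=1, Audit=1. No two conflicting committees share a time slot.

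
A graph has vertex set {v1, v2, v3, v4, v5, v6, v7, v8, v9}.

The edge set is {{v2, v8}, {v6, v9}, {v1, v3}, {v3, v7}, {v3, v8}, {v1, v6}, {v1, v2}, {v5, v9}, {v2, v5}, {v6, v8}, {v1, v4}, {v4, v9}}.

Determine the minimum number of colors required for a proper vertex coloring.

The cycle v2-v1-v6-v9-v5-v2 has odd length 5, so it cannot be 2-colored; at least 3 colors are needed.
3 colors suffice: color 1 → {v1, v7, v8, v9}; color 2 → {v2, v3, v4, v6}; color 3 → {v5}. No two adjacent vertices share a color.

3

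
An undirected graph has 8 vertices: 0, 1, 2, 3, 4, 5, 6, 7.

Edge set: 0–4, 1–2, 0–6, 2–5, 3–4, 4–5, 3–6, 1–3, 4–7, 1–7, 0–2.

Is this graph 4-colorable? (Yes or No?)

Yes

The chromatic number is 3. The cycle 4-7-1-2-5-4 has odd length 5, so it cannot be 2-colored; at least 3 colors are needed.
3 colors suffice: 0=green, 1=red, 2=blue, 3=blue, 4=red, 5=green, 6=red, 7=blue.
Since 4 ≥ 3, a proper 4-coloring certainly exists.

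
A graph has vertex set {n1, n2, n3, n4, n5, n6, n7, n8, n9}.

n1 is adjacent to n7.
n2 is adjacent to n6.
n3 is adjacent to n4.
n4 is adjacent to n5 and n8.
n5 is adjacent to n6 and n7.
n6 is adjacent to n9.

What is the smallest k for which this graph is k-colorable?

2

n3 and n4 are adjacent, so at least 2 colors are needed.
2 colors suffice: n1=2, n2=2, n3=2, n4=1, n5=2, n6=1, n7=1, n8=2, n9=2. Each edge has distinct colors on its endpoints.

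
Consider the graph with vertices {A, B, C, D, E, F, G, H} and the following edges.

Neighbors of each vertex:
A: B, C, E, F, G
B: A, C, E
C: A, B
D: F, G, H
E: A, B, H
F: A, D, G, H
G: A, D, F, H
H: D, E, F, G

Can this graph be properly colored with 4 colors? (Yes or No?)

The chromatic number is 4. D, F, G, H are mutually adjacent (a clique of size 4), so at least 4 colors are needed.
One proper 4-coloring: A=red, B=green, C=blue, D=yellow, E=blue, F=green, G=blue, H=red.
That is already a proper 4-coloring.

Yes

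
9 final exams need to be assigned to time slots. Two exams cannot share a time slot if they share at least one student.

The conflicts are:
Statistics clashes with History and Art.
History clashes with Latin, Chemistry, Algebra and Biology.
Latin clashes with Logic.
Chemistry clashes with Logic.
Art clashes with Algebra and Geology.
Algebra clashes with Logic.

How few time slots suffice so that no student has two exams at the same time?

Art and Geology conflict, so at least 2 time slots are needed.
2 time slots suffice: time slot 1 → {History, Art, Logic}; time slot 2 → {Statistics, Latin, Chemistry, Algebra, Biology, Geology}. No two conflicting exams share a time slot.

2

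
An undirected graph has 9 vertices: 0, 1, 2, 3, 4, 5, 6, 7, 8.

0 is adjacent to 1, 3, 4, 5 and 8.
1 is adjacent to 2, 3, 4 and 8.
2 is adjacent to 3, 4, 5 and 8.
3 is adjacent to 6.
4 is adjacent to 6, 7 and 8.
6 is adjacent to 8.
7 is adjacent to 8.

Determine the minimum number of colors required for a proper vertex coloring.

4

1, 2, 4, 8 are pairwise adjacent (a clique of size 4), so at least 4 colors are needed.
4 colors suffice: 0=c, 1=d, 2=c, 3=a, 4=b, 5=a, 6=c, 7=c, 8=a. Each edge has distinct colors on its endpoints.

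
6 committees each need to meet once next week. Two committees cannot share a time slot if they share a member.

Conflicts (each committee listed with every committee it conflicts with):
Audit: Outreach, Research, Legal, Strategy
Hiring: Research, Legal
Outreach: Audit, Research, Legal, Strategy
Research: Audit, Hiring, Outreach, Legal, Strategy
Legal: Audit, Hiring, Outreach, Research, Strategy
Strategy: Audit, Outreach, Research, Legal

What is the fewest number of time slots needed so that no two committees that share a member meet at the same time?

Audit, Outreach, Research, Legal, Strategy pairwise conflict, so at least 5 time slots are needed.
5 time slots suffice: time slot 1 → {Research}; time slot 2 → {Legal}; time slot 3 → {Audit, Hiring}; time slot 4 → {Outreach}; time slot 5 → {Strategy}. Each listed conflict is separated.

5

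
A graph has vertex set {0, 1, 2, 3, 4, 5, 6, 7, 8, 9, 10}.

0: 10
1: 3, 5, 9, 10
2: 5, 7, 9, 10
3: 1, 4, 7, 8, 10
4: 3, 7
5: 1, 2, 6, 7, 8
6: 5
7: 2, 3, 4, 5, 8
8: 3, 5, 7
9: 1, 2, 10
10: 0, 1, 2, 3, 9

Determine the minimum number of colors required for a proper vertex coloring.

3, 4, 7 form a triangle, so at least 3 colors are needed.
3 colors suffice: color red → {6, 7, 10}; color blue → {0, 3, 5, 9}; color green → {1, 2, 4, 8}. Every edge joins two different colors.

3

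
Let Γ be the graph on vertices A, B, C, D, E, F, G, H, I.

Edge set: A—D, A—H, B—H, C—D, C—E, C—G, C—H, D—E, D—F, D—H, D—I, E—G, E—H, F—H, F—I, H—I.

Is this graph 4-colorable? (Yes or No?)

The chromatic number is 4. D, F, H, I form a clique, so at least 4 colors are needed.
4 colors suffice: color 1 → {G, H}; color 2 → {B, D}; color 3 → {A, C, F}; color 4 → {E, I}.
That is already a proper 4-coloring.

Yes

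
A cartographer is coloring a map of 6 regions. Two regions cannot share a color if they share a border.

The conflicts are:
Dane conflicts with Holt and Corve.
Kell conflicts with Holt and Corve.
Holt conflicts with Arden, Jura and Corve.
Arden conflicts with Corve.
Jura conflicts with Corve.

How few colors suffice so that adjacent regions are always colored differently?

3

Holt, Jura, Corve pairwise conflict, so at least 3 colors are needed.
3 colors suffice: color 1 → {Holt}; color 2 → {Corve}; color 3 → {Dane, Kell, Arden, Jura}. Every pair that conflicts lands in different colors.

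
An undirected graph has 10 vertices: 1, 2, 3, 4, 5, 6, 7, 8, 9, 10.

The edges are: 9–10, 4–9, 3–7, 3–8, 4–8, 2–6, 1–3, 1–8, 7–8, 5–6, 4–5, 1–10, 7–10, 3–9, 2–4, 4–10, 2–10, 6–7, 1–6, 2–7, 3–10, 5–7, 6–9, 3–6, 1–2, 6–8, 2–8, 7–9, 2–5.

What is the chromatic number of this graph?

4

2, 6, 7, 8 are pairwise adjacent (a clique of size 4), so at least 4 colors are needed.
4 colors suffice: color red → {6, 10}; color blue → {2, 3}; color green → {1, 4, 7}; color yellow → {5, 8, 9}. No two adjacent vertices share a color.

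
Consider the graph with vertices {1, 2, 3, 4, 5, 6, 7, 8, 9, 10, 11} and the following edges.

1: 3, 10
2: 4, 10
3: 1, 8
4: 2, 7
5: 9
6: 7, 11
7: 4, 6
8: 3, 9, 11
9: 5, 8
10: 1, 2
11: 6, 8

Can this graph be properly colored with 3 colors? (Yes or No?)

The chromatic number is 3. The cycle 8-3-1-10-2-4-7-6-11-8 has odd length 9, so it cannot be 2-colored; at least 3 colors are needed.
3 colors suffice: color red → {1, 2, 5, 7, 8}; color blue → {3, 4, 6, 9, 10}; color green → {11}.
That is already a proper 3-coloring.

Yes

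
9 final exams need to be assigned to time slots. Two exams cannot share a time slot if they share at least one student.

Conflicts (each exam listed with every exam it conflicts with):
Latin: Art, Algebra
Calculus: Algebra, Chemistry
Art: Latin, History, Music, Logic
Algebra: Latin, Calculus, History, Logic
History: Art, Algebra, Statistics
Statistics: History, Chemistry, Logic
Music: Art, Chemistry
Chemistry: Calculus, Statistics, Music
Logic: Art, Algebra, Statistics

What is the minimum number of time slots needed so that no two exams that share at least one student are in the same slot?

3

The cycle Logic-Art-Music-Chemistry-Statistics-Logic has odd length 5, so it cannot be 2-colored; at least 3 time slots are needed.
3 time slots suffice: Latin=2, Calculus=2, Art=1, Algebra=1, History=2, Statistics=3, Music=2, Chemistry=1, Logic=2. Each listed conflict is separated.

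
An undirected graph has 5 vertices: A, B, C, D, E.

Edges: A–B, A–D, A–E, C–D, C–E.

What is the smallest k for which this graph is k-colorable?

2

C and D are adjacent, so at least 2 colors are needed.
2 colors suffice: color 1 → {A, C}; color 2 → {B, D, E}. Each edge has distinct colors on its endpoints.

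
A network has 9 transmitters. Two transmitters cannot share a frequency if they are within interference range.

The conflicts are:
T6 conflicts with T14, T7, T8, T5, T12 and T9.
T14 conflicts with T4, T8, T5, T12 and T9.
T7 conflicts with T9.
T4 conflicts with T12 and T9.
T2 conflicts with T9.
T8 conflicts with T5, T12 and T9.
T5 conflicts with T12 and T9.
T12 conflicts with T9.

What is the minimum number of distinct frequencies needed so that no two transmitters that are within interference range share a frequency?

6

T6, T14, T8, T5, T12, T9 pairwise conflict, so at least 6 frequencies are needed.
6 frequencies suffice: frequency 1 → {T9}; frequency 2 → {T6, T4, T2}; frequency 3 → {T14, T7}; frequency 4 → {T12}; frequency 5 → {T5}; frequency 6 → {T8}. Every pair that conflicts lands in different frequencies.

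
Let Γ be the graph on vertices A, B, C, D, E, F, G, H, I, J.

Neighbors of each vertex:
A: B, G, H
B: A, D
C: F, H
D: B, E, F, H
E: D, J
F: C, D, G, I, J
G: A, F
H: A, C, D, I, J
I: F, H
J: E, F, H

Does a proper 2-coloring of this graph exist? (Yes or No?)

No

The cycle G-F-C-H-A-G has odd length 5, so it cannot be 2-colored; at least 3 colors are needed.
So 2 colors are not enough.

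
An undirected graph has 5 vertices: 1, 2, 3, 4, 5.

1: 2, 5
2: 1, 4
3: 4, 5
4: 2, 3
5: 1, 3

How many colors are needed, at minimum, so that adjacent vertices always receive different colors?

3

The cycle 5-1-2-4-3-5 has odd length 5, so it cannot be 2-colored; at least 3 colors are needed.
One proper 3-coloring: 1=blue, 2=red, 3=red, 4=blue, 5=green. Every edge joins two different colors.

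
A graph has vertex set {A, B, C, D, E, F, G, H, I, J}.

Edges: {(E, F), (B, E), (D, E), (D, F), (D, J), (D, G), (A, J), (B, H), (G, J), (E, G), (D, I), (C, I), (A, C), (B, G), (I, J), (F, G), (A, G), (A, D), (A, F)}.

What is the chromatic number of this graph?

4

A, D, G, J are pairwise adjacent (a clique of size 4), so at least 4 colors are needed.
4 colors suffice: color 1 → {G, H, I}; color 2 → {B, C, D}; color 3 → {A, E}; color 4 → {F, J}. Each edge has distinct colors on its endpoints.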